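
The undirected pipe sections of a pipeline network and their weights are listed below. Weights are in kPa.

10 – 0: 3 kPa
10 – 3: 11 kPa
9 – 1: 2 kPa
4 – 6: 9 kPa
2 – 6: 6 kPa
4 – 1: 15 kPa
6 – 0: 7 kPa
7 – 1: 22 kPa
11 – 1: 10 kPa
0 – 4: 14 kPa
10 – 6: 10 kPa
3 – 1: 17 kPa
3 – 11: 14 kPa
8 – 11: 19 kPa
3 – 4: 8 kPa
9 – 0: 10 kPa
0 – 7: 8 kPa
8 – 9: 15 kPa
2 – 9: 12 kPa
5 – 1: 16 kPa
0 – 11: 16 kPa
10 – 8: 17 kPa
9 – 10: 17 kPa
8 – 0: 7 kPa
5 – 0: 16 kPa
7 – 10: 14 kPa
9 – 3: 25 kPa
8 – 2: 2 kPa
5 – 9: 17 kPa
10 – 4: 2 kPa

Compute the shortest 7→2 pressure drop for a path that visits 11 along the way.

Shortest 7→11: 7–0–11 = 24
Best 11 to 2: 11–8–2 costing 21
Total via 11: 24 + 21 = 45 kPa.

45 kPa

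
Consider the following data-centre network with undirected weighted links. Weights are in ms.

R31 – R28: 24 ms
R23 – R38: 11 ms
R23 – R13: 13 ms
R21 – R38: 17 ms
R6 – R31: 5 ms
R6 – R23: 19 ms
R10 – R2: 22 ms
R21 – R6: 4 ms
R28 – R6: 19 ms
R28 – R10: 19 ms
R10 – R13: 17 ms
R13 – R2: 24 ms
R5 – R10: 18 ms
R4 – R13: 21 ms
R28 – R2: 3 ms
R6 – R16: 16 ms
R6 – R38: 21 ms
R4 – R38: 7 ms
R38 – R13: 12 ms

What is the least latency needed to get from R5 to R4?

Candidate routes:
R5–R10–R13–R4: 18+17+21 = 56
R5–R10–R13–R23–R38–R4: 18+17+13+11+7 = 66
R5–R10–R13–R38–R4: 18+17+12+7 = 54
R5–R10–R28–R2–R13–R38–R4: 18+19+3+24+12+7 = 83
The minimum is 54 ms via R5–R10–R13–R38–R4.

54 ms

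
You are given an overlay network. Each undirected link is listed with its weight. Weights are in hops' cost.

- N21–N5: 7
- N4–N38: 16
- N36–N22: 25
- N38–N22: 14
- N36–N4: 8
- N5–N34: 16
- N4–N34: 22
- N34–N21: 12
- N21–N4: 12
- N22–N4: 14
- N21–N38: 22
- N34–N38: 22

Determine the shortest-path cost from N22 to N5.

Running Dijkstra from N22:
N22: 0
N38: 14  (via N22)
N4: 14  (via N22)
N36: 22  (via N4)
N21: 26  (via N4)
N5: 33  (via N21)
Shortest route: N22–N4–N21–N5 = 33 hops' cost.

33 hops' cost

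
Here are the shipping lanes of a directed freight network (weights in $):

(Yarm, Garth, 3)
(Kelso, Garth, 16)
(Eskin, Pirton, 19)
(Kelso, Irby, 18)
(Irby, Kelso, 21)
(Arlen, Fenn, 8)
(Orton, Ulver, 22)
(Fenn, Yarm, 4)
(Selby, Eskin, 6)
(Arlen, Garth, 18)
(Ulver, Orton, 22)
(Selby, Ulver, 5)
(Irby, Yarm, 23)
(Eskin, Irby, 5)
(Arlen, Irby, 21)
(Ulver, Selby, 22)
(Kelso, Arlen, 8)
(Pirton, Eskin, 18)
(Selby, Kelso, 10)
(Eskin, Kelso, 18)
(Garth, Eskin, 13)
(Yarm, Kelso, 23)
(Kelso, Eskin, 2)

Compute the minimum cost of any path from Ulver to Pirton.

Shortest distances from Ulver:
Ulver: 0
Selby: 22  (via Ulver)
Orton: 22  (via Ulver)
Eskin: 28  (via Selby)
Kelso: 32  (via Selby)
Irby: 33  (via Eskin)
Arlen: 40  (via Kelso)
Pirton: 47  (via Eskin)
Shortest route: Ulver → Selby → Eskin → Pirton = $47.

$47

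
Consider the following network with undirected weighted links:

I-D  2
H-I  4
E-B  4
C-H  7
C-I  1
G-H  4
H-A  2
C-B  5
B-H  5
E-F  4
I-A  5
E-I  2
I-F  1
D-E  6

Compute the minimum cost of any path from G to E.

10

Compare a few routes:
G → H → A → I → E: 4+2+5+2 = 13
G → H → I → E: 4+4+2 = 10
G → H → B → E: 4+5+4 = 13
Cheapest is G → H → I → E at 10.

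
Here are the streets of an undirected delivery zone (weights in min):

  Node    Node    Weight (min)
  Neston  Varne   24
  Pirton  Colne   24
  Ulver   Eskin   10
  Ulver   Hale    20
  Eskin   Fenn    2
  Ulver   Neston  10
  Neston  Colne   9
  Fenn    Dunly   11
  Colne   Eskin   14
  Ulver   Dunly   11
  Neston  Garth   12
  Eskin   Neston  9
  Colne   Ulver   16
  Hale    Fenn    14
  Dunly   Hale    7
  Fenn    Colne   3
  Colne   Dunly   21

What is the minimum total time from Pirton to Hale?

41 min

Settle nodes by increasing distance from Pirton:
Pirton: 0
Colne: 24  (via Pirton)
Fenn: 27  (via Colne)
Eskin: 29  (via Fenn)
Neston: 33  (via Colne)
Dunly: 38  (via Fenn)
Ulver: 39  (via Eskin)
Hale: 41  (via Fenn)
Shortest route: Pirton → Colne → Fenn → Hale = 41 min.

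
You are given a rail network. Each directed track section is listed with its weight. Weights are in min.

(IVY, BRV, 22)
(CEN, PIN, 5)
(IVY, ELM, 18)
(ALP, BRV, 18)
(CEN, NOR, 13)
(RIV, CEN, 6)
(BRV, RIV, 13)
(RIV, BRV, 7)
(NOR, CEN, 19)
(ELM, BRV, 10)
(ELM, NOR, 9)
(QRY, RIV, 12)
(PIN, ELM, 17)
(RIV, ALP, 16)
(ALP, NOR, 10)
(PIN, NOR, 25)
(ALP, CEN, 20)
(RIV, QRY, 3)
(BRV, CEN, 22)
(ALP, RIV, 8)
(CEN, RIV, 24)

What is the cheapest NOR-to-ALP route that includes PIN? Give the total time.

80 min

Best NOR to PIN: NOR → CEN → PIN costing 24
Shortest PIN→ALP: PIN → ELM → BRV → RIV → ALP = 56
Total via PIN: 24 + 56 = 80 min.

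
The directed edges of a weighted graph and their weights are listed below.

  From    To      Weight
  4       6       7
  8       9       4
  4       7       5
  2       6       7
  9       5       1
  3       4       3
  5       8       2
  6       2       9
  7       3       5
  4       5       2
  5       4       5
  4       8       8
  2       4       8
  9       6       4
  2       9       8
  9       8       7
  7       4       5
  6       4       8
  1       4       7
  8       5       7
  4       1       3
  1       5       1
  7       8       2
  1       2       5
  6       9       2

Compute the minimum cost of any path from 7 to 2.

Enumerating some paths:
7 → 3 → 4 → 1 → 2: 5+3+3+5 = 16
7 → 4 → 1 → 2: 5+3+5 = 13
Cheapest is 7 → 4 → 1 → 2 at 13.

13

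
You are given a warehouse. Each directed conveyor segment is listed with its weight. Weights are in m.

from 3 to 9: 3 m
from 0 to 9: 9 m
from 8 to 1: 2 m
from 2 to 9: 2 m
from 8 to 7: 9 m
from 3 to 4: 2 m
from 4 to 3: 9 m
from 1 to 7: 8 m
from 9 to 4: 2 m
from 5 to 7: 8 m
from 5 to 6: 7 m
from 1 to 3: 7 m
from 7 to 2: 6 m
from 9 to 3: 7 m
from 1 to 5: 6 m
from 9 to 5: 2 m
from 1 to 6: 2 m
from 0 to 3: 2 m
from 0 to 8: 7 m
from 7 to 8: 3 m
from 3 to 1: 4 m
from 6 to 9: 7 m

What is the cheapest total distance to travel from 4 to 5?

14 m

Candidate routes:
4 → 3 → 1 → 5: 9+4+6 = 19
4 → 3 → 9 → 5: 9+3+2 = 14
4 → 3 → 1 → 6 → 9 → 5: 9+4+2+7+2 = 24
Cheapest is 4 → 3 → 9 → 5 at 14 m.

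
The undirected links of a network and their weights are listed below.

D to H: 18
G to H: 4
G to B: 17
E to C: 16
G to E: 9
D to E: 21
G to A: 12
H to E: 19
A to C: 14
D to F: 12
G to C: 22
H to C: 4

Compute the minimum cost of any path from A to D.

34

Shortest distances from A:
A: 0
G: 12  (via A)
C: 14  (via A)
H: 16  (via G)
E: 21  (via G)
B: 29  (via G)
D: 34  (via H)
Shortest route: A–G–H–D = 34.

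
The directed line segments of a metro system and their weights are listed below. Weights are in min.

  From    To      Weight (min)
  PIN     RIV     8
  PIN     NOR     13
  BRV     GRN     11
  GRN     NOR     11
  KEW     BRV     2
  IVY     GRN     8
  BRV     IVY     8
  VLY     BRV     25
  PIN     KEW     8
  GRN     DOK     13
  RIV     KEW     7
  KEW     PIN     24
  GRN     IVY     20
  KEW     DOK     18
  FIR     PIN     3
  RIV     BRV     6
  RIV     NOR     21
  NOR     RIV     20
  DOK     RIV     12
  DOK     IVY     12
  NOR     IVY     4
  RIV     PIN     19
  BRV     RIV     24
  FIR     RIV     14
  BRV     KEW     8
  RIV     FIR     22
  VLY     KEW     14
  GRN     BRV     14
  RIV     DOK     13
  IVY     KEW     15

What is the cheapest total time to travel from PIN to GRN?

21 min

Enumerating some paths:
PIN–KEW–BRV–GRN: 8+2+11 = 21
PIN–NOR–IVY–GRN: 13+4+8 = 25
Cheapest is PIN–KEW–BRV–GRN at 21 min.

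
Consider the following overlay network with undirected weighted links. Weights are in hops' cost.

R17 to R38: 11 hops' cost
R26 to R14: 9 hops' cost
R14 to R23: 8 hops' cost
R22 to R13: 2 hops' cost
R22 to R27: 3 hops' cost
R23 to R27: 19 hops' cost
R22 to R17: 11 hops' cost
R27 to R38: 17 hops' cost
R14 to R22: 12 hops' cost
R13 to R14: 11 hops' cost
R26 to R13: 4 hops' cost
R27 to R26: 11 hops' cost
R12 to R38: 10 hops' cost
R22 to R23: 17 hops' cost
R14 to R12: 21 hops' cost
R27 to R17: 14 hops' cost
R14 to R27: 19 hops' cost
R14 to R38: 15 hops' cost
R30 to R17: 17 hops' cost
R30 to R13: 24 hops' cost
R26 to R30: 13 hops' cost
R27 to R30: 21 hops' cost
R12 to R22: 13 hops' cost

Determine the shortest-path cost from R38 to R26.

24 hops' cost

Compare a few routes:
R38–R27–R22–R13–R26: 17+3+2+4 = 26
R38–R14–R26: 15+9 = 24
The minimum is 24 hops' cost via R38–R14–R26.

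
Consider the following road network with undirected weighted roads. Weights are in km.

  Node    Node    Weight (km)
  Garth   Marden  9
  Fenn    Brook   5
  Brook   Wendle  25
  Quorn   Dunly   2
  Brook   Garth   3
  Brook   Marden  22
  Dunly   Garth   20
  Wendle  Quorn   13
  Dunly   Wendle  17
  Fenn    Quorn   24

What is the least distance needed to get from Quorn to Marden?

31 km

Shortest distances from Quorn:
Quorn: 0
Dunly: 2  (via Quorn)
Wendle: 13  (via Quorn)
Garth: 22  (via Dunly)
Fenn: 24  (via Quorn)
Brook: 25  (via Garth)
Marden: 31  (via Garth)
Shortest route: Quorn → Dunly → Garth → Marden = 31 km.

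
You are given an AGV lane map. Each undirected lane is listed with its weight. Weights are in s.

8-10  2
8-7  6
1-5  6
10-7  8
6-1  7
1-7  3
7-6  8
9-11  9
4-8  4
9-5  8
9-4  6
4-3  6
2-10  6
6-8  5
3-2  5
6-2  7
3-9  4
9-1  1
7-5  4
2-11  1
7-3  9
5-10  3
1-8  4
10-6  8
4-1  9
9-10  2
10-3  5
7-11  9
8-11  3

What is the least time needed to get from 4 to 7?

Settle nodes by increasing distance from 4:
4: 0
8: 4  (via 4)
3: 6  (via 4)
9: 6  (via 4)
10: 6  (via 8)
1: 7  (via 9)
11: 7  (via 8)
2: 8  (via 11)
5: 9  (via 10)
6: 9  (via 8)
7: 10  (via 8)
Shortest route: 4 → 8 → 7 = 10 s.

10 s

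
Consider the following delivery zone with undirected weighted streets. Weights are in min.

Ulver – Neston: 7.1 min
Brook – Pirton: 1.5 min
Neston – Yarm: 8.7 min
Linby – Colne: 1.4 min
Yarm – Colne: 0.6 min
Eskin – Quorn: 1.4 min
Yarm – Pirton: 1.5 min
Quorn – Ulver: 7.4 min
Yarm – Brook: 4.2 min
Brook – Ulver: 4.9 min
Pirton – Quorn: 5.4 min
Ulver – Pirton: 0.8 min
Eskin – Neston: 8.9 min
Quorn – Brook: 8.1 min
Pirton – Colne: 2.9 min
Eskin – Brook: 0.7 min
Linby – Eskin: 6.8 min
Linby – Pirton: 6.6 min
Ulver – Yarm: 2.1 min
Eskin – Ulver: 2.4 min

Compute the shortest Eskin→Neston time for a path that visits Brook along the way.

Shortest Eskin→Brook: Eskin → Brook = 0.7
Shortest Brook→Neston: Brook → Pirton → Ulver → Neston = 9.4
Total via Brook: 0.7 + 9.4 = 10.1 min.

10.1 min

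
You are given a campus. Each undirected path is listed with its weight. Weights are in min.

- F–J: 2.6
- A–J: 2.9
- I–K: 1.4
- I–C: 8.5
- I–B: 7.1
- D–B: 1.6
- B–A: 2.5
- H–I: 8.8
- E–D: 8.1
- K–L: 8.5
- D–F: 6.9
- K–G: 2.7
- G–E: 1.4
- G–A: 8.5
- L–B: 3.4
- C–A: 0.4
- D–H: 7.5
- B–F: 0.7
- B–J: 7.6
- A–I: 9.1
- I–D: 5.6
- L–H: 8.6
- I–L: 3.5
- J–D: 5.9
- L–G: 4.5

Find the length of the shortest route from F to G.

Candidate routes:
F - B - A - G: 0.7+2.5+8.5 = 11.7
F - B - L - I - K - G: 0.7+3.4+3.5+1.4+2.7 = 11.7
F - B - L - G: 0.7+3.4+4.5 = 8.6
The minimum is 8.6 min via F - B - L - G.

8.6 min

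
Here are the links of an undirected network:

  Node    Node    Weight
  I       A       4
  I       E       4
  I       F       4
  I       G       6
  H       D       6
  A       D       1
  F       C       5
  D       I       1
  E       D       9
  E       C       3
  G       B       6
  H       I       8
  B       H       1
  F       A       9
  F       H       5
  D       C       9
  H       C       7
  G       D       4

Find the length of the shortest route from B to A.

8

Compare a few routes:
B–H–D–I–A: 1+6+1+4 = 12
B–G–D–A: 6+4+1 = 11
B–H–I–D–A: 1+8+1+1 = 11
B–H–D–A: 1+6+1 = 8
The minimum is 8 via B–H–D–A.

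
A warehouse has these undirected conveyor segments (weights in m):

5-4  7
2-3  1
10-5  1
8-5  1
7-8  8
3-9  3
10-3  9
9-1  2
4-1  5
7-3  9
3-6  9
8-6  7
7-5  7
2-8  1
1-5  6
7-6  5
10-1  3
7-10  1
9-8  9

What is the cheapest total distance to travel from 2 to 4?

9 m

Running Dijkstra from 2:
2: 0
3: 1  (via 2)
8: 1  (via 2)
5: 2  (via 8)
10: 3  (via 5)
7: 4  (via 10)
9: 4  (via 3)
1: 6  (via 10)
6: 8  (via 8)
4: 9  (via 5)
Shortest route: 2–8–5–4 = 9 m.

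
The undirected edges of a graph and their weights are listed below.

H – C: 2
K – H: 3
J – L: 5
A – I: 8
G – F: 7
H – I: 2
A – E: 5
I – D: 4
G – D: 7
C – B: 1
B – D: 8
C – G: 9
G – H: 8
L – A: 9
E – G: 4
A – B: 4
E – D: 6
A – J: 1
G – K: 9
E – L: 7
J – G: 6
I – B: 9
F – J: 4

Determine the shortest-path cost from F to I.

Settle nodes by increasing distance from F:
F: 0
J: 4  (via F)
A: 5  (via J)
G: 7  (via F)
B: 9  (via A)
L: 9  (via J)
C: 10  (via B)
E: 10  (via A)
H: 12  (via C)
I: 13  (via A)
Shortest route: F → J → A → I = 13.

13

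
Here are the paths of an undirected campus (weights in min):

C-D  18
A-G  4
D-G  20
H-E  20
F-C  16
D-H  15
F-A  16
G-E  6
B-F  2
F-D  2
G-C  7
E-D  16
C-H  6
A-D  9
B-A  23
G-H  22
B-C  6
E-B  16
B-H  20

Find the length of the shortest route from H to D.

15 min

Settle nodes by increasing distance from H:
H: 0
C: 6  (via H)
B: 12  (via C)
G: 13  (via C)
F: 14  (via B)
D: 15  (via H)
Shortest route: H → D = 15 min.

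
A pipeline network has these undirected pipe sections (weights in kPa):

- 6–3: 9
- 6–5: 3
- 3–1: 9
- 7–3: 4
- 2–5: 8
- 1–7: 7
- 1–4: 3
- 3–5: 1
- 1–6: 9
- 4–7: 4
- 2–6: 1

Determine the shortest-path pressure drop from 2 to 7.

Candidate routes:
2 → 6 → 5 → 3 → 7: 1+3+1+4 = 9
2 → 5 → 3 → 7: 8+1+4 = 13
The minimum is 9 kPa via 2 → 6 → 5 → 3 → 7.

9 kPa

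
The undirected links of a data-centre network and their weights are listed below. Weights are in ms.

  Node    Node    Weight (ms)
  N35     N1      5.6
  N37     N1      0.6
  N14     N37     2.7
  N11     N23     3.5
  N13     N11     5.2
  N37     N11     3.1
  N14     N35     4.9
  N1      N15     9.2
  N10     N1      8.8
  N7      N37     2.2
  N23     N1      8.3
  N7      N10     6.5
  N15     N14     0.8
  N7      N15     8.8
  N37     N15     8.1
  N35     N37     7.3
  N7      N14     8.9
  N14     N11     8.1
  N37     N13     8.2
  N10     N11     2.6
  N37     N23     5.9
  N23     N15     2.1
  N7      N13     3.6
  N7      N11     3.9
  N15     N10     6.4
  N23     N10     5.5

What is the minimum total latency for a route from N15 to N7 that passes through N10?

Shortest N15→N10: N15–N10 = 6.4
Shortest N10→N7: N10–N7 = 6.5
Total via N10: 6.4 + 6.5 = 12.9 ms.

12.9 ms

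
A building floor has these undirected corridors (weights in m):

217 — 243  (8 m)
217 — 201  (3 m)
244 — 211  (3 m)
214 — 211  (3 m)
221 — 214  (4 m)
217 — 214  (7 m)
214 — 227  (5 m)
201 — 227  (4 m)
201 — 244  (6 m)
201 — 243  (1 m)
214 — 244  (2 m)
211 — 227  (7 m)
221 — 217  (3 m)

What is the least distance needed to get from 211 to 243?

10 m

Settle nodes by increasing distance from 211:
211: 0
214: 3  (via 211)
244: 3  (via 211)
221: 7  (via 214)
227: 7  (via 211)
201: 9  (via 244)
243: 10  (via 201)
Shortest route: 211 → 244 → 201 → 243 = 10 m.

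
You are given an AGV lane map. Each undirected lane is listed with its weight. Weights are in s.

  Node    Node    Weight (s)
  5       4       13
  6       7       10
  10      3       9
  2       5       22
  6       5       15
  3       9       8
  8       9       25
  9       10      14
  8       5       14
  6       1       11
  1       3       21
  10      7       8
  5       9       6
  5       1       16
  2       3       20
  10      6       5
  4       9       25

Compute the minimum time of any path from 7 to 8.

Settle nodes by increasing distance from 7:
7: 0
10: 8  (via 7)
6: 10  (via 7)
3: 17  (via 10)
1: 21  (via 6)
9: 22  (via 10)
5: 25  (via 6)
2: 37  (via 3)
4: 38  (via 5)
8: 39  (via 5)
Shortest route: 7 → 6 → 5 → 8 = 39 s.

39 s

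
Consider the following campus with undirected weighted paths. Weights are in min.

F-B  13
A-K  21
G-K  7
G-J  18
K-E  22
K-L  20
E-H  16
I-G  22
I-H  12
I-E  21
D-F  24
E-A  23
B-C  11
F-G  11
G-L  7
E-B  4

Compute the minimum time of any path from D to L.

42 min

Compare a few routes:
D - F - B - E - K - L: 24+13+4+22+20 = 83
D - F - G - L: 24+11+7 = 42
D - F - B - E - K - G - L: 24+13+4+22+7+7 = 77
D - F - G - K - L: 24+11+7+20 = 62
Cheapest is D - F - G - L at 42 min.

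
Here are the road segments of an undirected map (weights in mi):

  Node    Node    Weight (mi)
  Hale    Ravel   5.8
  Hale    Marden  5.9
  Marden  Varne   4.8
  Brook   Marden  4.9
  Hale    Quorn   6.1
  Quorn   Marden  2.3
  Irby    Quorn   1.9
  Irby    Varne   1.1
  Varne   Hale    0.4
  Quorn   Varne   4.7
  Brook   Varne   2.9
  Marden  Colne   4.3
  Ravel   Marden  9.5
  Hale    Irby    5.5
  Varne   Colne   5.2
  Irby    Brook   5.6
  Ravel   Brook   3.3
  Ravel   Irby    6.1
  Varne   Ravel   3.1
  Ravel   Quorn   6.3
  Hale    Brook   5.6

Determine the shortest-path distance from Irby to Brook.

Settle nodes by increasing distance from Irby:
Irby: 0
Varne: 1.1  (via Irby)
Hale: 1.5  (via Varne)
Quorn: 1.9  (via Irby)
Brook: 4  (via Varne)
Shortest route: Irby–Varne–Brook = 4 mi.

4 mi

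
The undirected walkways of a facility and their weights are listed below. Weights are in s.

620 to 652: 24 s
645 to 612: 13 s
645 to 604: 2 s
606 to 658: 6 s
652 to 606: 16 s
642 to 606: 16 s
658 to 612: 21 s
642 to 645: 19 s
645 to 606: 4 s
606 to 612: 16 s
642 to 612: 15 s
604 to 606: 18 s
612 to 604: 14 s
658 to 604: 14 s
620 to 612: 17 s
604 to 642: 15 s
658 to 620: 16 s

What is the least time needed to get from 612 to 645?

Enumerating some paths:
612 - 645: 13 = 13
612 - 606 - 645: 16+4 = 20
612 - 604 - 645: 14+2 = 16
The minimum is 13 s via 612 - 645.

13 s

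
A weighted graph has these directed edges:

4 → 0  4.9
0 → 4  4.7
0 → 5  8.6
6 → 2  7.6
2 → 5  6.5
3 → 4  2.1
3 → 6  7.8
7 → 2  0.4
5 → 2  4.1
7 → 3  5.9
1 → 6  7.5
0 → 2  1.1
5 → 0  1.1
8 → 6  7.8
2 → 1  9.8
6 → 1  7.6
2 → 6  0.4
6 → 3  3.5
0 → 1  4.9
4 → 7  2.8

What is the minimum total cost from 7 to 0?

8

Candidate routes:
7 - 2 - 6 - 3 - 4 - 0: 0.4+0.4+3.5+2.1+4.9 = 11.3
7 - 2 - 5 - 0: 0.4+6.5+1.1 = 8
The minimum is 8 via 7 - 2 - 5 - 0.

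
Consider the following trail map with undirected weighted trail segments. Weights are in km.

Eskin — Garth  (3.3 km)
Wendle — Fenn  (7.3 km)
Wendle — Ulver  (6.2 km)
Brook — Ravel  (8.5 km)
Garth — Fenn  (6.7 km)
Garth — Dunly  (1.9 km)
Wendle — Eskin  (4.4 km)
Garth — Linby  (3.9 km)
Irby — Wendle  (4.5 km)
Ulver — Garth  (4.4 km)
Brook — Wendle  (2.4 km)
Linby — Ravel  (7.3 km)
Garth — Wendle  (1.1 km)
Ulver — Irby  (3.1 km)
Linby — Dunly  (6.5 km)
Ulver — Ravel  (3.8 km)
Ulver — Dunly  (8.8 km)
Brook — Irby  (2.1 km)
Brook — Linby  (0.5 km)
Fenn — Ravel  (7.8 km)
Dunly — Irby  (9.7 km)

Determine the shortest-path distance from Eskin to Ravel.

11.5 km

Candidate routes:
Eskin–Garth–Ulver–Ravel: 3.3+4.4+3.8 = 11.5
Eskin–Wendle–Garth–Ulver–Ravel: 4.4+1.1+4.4+3.8 = 13.7
The minimum is 11.5 km via Eskin–Garth–Ulver–Ravel.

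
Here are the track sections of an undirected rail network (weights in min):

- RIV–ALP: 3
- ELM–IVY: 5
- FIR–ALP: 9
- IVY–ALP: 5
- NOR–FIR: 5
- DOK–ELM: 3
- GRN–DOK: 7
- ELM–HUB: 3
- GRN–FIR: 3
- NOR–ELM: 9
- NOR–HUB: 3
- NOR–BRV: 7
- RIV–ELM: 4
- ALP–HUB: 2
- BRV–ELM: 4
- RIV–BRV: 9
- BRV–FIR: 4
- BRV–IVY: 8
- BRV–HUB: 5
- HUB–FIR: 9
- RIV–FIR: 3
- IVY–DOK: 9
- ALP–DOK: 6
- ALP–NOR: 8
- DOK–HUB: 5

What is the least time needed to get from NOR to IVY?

Shortest distances from NOR:
NOR: 0
HUB: 3  (via NOR)
ALP: 5  (via HUB)
FIR: 5  (via NOR)
ELM: 6  (via HUB)
BRV: 7  (via NOR)
GRN: 8  (via FIR)
DOK: 8  (via HUB)
RIV: 8  (via ALP)
IVY: 10  (via ALP)
Shortest route: NOR → HUB → ALP → IVY = 10 min.

10 min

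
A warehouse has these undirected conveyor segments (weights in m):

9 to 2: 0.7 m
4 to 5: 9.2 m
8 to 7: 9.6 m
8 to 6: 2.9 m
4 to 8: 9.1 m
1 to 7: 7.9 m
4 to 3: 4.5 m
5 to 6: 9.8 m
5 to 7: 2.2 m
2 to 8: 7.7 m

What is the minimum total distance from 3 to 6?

16.5 m

Enumerating some paths:
3 → 4 → 8 → 6: 4.5+9.1+2.9 = 16.5
3 → 4 → 5 → 6: 4.5+9.2+9.8 = 23.5
Cheapest is 3 → 4 → 8 → 6 at 16.5 m.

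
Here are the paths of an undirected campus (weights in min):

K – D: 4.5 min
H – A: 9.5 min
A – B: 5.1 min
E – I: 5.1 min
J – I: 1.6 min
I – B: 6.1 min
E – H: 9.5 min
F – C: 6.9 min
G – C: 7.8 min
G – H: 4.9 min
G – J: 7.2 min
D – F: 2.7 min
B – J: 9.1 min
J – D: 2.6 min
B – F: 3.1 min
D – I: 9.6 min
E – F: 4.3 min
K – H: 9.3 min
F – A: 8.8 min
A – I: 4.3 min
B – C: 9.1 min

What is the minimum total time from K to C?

14.1 min

Running Dijkstra from K:
K: 0
D: 4.5  (via K)
J: 7.1  (via D)
F: 7.2  (via D)
I: 8.7  (via J)
H: 9.3  (via K)
B: 10.3  (via F)
E: 11.5  (via F)
A: 13  (via I)
C: 14.1  (via F)
Shortest route: K–D–F–C = 14.1 min.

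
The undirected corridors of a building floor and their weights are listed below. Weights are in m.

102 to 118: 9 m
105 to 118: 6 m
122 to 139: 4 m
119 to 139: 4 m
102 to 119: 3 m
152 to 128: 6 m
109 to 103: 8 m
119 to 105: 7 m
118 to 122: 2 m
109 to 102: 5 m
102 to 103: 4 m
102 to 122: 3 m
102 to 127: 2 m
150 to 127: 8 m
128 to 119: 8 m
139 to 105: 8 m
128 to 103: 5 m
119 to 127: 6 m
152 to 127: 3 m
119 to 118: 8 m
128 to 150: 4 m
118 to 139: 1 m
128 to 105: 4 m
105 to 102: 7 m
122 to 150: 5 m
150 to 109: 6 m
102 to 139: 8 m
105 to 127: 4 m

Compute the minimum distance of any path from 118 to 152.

Enumerating some paths:
118–139–119–102–127–152: 1+4+3+2+3 = 13
118–122–102–127–152: 2+3+2+3 = 10
Cheapest is 118–122–102–127–152 at 10 m.

10 m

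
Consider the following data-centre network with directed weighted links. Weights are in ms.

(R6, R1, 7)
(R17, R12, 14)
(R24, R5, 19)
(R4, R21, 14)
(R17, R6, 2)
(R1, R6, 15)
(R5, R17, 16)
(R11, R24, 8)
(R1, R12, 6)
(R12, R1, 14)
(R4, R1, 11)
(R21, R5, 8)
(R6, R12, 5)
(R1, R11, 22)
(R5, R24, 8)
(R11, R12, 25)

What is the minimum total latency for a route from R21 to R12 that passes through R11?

80 ms

Shortest R21→R11: R21–R5–R17–R6–R1–R11 = 55
Best R11 to R12: R11–R12 costing 25
Total via R11: 55 + 25 = 80 ms.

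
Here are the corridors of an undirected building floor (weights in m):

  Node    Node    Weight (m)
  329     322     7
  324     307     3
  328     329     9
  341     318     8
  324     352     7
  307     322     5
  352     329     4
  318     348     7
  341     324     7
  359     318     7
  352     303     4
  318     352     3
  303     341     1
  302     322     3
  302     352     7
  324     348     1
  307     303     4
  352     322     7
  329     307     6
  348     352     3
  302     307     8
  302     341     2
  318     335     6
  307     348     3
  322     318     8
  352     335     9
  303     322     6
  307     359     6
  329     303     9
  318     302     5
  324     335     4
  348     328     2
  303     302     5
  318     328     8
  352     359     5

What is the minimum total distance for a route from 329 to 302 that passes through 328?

Shortest 329→328: 329 → 328 = 9
Shortest 328→302: 328 → 348 → 352 → 302 = 12
Total via 328: 9 + 12 = 21 m.

21 m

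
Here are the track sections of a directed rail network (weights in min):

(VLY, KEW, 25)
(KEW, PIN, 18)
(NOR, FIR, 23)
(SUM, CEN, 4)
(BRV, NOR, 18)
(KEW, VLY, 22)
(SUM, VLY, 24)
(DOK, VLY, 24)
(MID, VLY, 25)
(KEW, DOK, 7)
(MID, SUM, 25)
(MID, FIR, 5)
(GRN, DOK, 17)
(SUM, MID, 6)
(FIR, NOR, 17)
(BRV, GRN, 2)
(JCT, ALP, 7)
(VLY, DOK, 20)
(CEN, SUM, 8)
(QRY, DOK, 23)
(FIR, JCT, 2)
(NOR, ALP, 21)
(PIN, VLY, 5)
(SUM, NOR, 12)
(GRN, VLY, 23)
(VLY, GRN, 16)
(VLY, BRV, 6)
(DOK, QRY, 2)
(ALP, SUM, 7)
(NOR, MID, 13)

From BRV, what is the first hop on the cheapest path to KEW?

GRN

Candidate routes:
BRV–GRN–DOK–VLY–KEW: 2+17+24+25 = 68
BRV–GRN–VLY–KEW: 2+23+25 = 50
Cheapest is BRV–GRN–VLY–KEW at 50 min.
So from BRV the first move is to GRN.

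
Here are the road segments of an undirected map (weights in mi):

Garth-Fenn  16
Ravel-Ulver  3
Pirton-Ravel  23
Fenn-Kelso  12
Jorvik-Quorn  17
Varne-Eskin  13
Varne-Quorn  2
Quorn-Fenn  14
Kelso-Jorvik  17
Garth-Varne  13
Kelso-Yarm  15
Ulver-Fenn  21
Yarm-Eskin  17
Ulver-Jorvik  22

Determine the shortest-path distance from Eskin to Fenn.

Running Dijkstra from Eskin:
Eskin: 0
Varne: 13  (via Eskin)
Quorn: 15  (via Varne)
Yarm: 17  (via Eskin)
Garth: 26  (via Varne)
Fenn: 29  (via Quorn)
Shortest route: Eskin → Varne → Quorn → Fenn = 29 mi.

29 mi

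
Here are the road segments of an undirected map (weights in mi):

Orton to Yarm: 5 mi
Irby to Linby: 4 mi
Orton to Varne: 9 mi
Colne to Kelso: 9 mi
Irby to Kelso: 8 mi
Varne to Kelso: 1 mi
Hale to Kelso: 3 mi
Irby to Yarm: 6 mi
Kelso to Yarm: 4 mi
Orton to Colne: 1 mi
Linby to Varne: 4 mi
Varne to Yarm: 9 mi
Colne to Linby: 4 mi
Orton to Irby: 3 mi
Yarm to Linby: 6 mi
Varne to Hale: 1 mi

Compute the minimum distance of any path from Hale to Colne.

9 mi

Shortest distances from Hale:
Hale: 0
Varne: 1  (via Hale)
Kelso: 2  (via Varne)
Linby: 5  (via Varne)
Yarm: 6  (via Kelso)
Colne: 9  (via Linby)
Shortest route: Hale–Varne–Linby–Colne = 9 mi.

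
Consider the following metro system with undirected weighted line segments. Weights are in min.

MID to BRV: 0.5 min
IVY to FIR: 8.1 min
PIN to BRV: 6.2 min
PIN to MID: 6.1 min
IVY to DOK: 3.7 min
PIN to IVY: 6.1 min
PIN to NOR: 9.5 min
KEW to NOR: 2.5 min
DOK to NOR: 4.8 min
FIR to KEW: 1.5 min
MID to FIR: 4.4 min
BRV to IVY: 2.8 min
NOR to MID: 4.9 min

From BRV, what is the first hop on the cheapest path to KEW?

Candidate routes:
BRV–IVY–DOK–NOR–KEW: 2.8+3.7+4.8+2.5 = 13.8
BRV–MID–NOR–KEW: 0.5+4.9+2.5 = 7.9
BRV–MID–FIR–KEW: 0.5+4.4+1.5 = 6.4
BRV–IVY–FIR–KEW: 2.8+8.1+1.5 = 12.4
Cheapest is BRV–MID–FIR–KEW at 6.4 min.
So from BRV the first move is to MID.

MID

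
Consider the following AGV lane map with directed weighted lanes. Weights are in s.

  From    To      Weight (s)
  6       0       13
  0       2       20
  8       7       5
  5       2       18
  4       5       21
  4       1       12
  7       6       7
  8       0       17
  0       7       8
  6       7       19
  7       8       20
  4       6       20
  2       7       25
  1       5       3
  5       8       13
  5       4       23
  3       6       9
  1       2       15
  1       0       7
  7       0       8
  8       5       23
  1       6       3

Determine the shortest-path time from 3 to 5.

71 s

Compare a few routes:
3 - 6 - 0 - 7 - 8 - 5: 9+13+8+20+23 = 73
3 - 6 - 7 - 8 - 5: 9+19+20+23 = 71
Cheapest is 3 - 6 - 7 - 8 - 5 at 71 s.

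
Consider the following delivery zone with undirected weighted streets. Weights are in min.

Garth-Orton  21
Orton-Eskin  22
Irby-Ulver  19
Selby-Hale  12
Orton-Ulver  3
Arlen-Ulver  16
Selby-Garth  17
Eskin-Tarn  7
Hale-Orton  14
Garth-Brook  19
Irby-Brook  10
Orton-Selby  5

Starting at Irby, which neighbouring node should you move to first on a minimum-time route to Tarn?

Ulver

Candidate routes:
Irby → Ulver → Orton → Eskin → Tarn: 19+3+22+7 = 51
Irby → Brook → Garth → Orton → Eskin → Tarn: 10+19+21+22+7 = 79
Irby → Brook → Garth → Selby → Orton → Eskin → Tarn: 10+19+17+5+22+7 = 80
Cheapest is Irby → Ulver → Orton → Eskin → Tarn at 51 min.
So from Irby the first move is to Ulver.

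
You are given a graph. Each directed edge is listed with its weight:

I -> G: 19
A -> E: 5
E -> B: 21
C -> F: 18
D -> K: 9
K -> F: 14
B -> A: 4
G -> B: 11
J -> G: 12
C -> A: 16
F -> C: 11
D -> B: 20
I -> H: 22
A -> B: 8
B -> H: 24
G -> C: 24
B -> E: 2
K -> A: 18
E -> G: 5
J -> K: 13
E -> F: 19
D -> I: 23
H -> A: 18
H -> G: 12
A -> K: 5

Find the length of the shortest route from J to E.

Running Dijkstra from J:
J: 0
G: 12  (via J)
K: 13  (via J)
B: 23  (via G)
E: 25  (via B)
Shortest route: J → G → B → E = 25.

25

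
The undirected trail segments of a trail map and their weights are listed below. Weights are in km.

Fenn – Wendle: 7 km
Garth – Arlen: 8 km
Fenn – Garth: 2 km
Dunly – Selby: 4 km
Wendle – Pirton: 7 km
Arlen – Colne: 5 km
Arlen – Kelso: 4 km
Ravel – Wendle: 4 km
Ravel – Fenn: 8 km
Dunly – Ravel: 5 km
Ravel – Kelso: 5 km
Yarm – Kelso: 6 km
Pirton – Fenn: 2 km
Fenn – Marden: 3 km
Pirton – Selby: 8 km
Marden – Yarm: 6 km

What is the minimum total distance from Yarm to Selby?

Enumerating some paths:
Yarm–Marden–Fenn–Ravel–Dunly–Selby: 6+3+8+5+4 = 26
Yarm–Marden–Fenn–Pirton–Selby: 6+3+2+8 = 19
Yarm–Marden–Fenn–Wendle–Ravel–Dunly–Selby: 6+3+7+4+5+4 = 29
Yarm–Kelso–Ravel–Dunly–Selby: 6+5+5+4 = 20
The minimum is 19 km via Yarm–Marden–Fenn–Pirton–Selby.

19 km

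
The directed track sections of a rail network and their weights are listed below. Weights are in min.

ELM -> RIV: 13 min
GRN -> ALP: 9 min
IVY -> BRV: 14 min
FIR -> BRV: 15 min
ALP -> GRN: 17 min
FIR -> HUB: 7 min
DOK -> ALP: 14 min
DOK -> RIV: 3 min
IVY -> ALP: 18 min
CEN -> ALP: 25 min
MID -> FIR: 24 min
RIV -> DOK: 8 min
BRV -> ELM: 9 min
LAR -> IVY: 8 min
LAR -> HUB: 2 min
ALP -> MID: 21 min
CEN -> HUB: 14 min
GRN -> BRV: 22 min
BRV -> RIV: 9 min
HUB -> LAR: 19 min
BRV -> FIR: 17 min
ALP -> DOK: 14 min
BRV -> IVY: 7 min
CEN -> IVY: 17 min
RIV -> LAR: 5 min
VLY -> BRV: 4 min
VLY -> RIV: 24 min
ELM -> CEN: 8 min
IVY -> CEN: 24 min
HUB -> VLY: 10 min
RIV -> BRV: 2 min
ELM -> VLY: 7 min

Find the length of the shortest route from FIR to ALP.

Candidate routes:
FIR → HUB → VLY → BRV → IVY → ALP: 7+10+4+7+18 = 46
FIR → BRV → IVY → ALP: 15+7+18 = 40
Cheapest is FIR → BRV → IVY → ALP at 40 min.

40 min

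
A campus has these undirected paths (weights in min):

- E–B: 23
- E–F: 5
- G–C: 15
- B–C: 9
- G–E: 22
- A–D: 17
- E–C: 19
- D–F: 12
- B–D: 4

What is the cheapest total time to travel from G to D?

Compare a few routes:
G - C - E - F - D: 15+19+5+12 = 51
G - E - F - D: 22+5+12 = 39
G - E - B - D: 22+23+4 = 49
G - C - B - D: 15+9+4 = 28
The minimum is 28 min via G - C - B - D.

28 min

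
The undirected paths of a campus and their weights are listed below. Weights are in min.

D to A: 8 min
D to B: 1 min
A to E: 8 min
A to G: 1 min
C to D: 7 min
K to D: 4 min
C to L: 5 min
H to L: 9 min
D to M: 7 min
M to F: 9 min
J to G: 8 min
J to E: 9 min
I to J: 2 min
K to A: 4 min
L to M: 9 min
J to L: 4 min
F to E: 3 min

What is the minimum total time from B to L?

13 min

Enumerating some paths:
B → D → C → L: 1+7+5 = 13
B → D → M → L: 1+7+9 = 17
Cheapest is B → D → C → L at 13 min.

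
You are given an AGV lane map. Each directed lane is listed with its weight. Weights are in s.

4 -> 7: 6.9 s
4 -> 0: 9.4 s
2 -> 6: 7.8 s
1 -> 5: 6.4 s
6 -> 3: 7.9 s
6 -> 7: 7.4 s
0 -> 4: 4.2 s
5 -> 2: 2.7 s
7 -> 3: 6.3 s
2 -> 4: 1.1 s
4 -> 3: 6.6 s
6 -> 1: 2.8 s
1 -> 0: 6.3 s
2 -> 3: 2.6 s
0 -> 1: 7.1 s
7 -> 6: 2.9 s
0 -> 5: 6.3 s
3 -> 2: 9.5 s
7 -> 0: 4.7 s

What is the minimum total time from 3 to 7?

17.5 s

Candidate routes:
3–2–6–7: 9.5+7.8+7.4 = 24.7
3–2–4–7: 9.5+1.1+6.9 = 17.5
Cheapest is 3–2–4–7 at 17.5 s.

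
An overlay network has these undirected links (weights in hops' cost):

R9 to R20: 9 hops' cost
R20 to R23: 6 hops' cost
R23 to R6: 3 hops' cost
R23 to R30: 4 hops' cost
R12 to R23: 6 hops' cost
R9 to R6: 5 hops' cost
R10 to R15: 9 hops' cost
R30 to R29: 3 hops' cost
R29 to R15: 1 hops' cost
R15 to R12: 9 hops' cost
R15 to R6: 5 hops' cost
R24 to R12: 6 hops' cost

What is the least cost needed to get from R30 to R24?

16 hops' cost

Shortest distances from R30:
R30: 0
R29: 3  (via R30)
R15: 4  (via R29)
R23: 4  (via R30)
R6: 7  (via R23)
R12: 10  (via R23)
R20: 10  (via R23)
R9: 12  (via R6)
R10: 13  (via R15)
R24: 16  (via R12)
Shortest route: R30 → R23 → R12 → R24 = 16 hops' cost.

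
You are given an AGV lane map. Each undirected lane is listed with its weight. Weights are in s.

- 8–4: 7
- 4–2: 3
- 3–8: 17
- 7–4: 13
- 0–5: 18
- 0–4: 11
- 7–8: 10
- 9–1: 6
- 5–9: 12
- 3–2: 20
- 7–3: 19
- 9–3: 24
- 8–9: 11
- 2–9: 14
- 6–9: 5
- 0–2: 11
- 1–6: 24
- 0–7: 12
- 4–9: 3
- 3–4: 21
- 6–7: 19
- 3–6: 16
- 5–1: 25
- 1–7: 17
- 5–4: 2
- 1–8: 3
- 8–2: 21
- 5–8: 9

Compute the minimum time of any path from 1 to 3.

Compare a few routes:
1 → 9 → 6 → 3: 6+5+16 = 27
1 → 9 → 4 → 3: 6+3+21 = 30
1 → 8 → 3: 3+17 = 20
Cheapest is 1 → 8 → 3 at 20 s.

20 s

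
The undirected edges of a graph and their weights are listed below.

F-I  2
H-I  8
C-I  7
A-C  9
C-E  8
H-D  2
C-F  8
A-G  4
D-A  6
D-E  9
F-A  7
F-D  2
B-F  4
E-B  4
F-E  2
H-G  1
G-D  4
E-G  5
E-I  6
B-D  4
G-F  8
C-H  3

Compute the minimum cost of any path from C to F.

7

Enumerating some paths:
C - H - D - F: 3+2+2 = 7
C - F: 8 = 8
The minimum is 7 via C - H - D - F.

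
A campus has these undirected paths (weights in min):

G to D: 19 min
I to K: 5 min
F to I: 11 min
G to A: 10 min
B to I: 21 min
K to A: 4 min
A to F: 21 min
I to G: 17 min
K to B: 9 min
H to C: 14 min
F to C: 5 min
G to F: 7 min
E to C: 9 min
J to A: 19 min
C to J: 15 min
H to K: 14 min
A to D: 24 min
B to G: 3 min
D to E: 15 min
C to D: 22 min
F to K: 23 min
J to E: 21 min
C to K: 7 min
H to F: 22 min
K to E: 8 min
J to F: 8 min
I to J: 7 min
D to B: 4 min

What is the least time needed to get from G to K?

Running Dijkstra from G:
G: 0
B: 3  (via G)
D: 7  (via B)
F: 7  (via G)
A: 10  (via G)
C: 12  (via F)
K: 12  (via B)
Shortest route: G → B → K = 12 min.

12 min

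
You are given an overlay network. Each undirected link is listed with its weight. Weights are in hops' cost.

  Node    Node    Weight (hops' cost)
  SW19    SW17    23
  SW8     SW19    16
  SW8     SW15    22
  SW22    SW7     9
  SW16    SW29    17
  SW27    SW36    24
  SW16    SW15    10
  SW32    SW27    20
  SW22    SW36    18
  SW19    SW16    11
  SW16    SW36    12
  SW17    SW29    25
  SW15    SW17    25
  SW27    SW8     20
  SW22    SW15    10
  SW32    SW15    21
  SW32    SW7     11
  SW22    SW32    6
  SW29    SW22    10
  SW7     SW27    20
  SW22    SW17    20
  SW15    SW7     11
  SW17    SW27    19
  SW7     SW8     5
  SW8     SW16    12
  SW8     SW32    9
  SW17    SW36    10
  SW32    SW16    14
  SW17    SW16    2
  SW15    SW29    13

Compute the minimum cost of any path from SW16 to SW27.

21 hops' cost

Enumerating some paths:
SW16 - SW32 - SW27: 14+20 = 34
SW16 - SW17 - SW27: 2+19 = 21
SW16 - SW17 - SW36 - SW27: 2+10+24 = 36
SW16 - SW8 - SW27: 12+20 = 32
The minimum is 21 hops' cost via SW16 - SW17 - SW27.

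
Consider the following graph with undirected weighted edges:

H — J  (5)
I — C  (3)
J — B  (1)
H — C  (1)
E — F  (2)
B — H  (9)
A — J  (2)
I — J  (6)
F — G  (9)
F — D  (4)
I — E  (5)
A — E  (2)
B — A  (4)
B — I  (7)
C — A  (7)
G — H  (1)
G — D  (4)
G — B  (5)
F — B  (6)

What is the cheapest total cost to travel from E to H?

9

Settle nodes by increasing distance from E:
E: 0
A: 2  (via E)
F: 2  (via E)
J: 4  (via A)
B: 5  (via J)
I: 5  (via E)
D: 6  (via F)
C: 8  (via I)
H: 9  (via J)
Shortest route: E–A–J–H = 9.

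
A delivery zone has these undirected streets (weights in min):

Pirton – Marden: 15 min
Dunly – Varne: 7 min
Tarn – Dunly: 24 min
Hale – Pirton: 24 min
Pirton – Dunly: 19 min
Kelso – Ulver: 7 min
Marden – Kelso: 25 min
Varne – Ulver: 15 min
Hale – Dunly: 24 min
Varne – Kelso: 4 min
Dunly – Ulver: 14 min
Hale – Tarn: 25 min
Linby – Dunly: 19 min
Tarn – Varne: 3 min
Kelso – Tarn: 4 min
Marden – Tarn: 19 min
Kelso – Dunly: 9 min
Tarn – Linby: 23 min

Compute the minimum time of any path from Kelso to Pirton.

28 min

Running Dijkstra from Kelso:
Kelso: 0
Tarn: 4  (via Kelso)
Varne: 4  (via Kelso)
Ulver: 7  (via Kelso)
Dunly: 9  (via Kelso)
Marden: 23  (via Tarn)
Linby: 27  (via Tarn)
Pirton: 28  (via Dunly)
Shortest route: Kelso → Dunly → Pirton = 28 min.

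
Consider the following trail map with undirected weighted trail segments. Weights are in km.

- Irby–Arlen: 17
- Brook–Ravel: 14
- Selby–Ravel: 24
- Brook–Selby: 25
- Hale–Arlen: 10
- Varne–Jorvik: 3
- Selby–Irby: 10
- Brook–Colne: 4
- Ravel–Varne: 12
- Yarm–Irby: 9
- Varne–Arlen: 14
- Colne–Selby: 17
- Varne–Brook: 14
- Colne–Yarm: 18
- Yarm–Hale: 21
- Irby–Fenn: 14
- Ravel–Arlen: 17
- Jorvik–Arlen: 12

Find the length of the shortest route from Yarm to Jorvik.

38 km

Settle nodes by increasing distance from Yarm:
Yarm: 0
Irby: 9  (via Yarm)
Colne: 18  (via Yarm)
Selby: 19  (via Irby)
Hale: 21  (via Yarm)
Brook: 22  (via Colne)
Fenn: 23  (via Irby)
Arlen: 26  (via Irby)
Varne: 36  (via Brook)
Ravel: 36  (via Brook)
Jorvik: 38  (via Arlen)
Shortest route: Yarm → Irby → Arlen → Jorvik = 38 km.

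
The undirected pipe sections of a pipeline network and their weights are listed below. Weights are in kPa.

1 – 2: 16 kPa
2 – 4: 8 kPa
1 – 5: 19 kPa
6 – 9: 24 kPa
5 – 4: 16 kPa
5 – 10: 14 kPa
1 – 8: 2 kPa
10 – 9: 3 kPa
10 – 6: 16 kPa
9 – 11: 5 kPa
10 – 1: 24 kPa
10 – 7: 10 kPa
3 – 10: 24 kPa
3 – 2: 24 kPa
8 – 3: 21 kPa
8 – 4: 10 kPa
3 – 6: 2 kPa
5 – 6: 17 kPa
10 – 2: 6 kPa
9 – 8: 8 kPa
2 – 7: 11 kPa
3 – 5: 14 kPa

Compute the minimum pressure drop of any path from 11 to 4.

22 kPa

Candidate routes:
11 → 9 → 10 → 7 → 2 → 4: 5+3+10+11+8 = 37
11 → 9 → 10 → 2 → 4: 5+3+6+8 = 22
11 → 9 → 8 → 4: 5+8+10 = 23
The minimum is 22 kPa via 11 → 9 → 10 → 2 → 4.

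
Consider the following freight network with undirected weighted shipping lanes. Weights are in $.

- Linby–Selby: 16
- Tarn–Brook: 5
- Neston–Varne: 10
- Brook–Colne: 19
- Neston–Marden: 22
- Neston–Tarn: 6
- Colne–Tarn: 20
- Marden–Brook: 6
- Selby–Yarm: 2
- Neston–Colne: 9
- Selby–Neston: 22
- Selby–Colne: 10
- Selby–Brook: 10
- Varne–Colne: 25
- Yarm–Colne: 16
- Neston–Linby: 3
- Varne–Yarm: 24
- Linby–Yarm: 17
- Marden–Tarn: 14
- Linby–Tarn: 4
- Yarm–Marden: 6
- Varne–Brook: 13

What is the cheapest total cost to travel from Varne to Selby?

$23

Shortest distances from Varne:
Varne: 0
Neston: 10  (via Varne)
Brook: 13  (via Varne)
Linby: 13  (via Neston)
Tarn: 16  (via Neston)
Marden: 19  (via Brook)
Colne: 19  (via Neston)
Selby: 23  (via Brook)
Shortest route: Varne → Brook → Selby = $23.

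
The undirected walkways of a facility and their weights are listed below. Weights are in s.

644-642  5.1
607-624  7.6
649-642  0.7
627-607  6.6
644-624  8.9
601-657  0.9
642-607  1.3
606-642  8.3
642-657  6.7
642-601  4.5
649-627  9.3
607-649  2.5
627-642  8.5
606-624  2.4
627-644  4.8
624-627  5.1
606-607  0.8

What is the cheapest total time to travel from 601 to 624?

9 s

Candidate routes:
601 → 642 → 607 → 624: 4.5+1.3+7.6 = 13.4
601 → 642 → 649 → 607 → 606 → 624: 4.5+0.7+2.5+0.8+2.4 = 10.9
601 → 642 → 607 → 606 → 624: 4.5+1.3+0.8+2.4 = 9
601 → 657 → 642 → 607 → 606 → 624: 0.9+6.7+1.3+0.8+2.4 = 12.1
Cheapest is 601 → 642 → 607 → 606 → 624 at 9 s.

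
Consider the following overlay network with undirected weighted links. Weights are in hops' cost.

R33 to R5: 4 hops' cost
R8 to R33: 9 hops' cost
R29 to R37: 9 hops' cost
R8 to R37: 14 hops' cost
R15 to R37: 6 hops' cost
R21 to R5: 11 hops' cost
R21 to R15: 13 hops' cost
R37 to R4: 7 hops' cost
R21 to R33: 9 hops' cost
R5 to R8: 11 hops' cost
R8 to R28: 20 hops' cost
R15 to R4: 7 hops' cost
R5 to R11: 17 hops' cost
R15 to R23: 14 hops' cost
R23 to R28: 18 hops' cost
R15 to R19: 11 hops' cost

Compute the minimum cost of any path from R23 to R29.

Candidate routes:
R23 - R15 - R4 - R37 - R29: 14+7+7+9 = 37
R23 - R28 - R8 - R37 - R29: 18+20+14+9 = 61
R23 - R15 - R37 - R29: 14+6+9 = 29
The minimum is 29 hops' cost via R23 - R15 - R37 - R29.

29 hops' cost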